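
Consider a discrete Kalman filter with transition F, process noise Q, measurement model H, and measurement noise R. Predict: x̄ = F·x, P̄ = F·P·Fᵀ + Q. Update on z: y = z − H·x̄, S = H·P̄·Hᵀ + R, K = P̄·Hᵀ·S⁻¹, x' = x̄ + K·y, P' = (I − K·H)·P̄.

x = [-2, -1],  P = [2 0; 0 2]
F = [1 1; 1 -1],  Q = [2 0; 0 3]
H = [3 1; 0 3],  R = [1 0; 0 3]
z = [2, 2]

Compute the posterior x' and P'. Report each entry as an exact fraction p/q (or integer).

x̄ = F·x = [-3, -1]
P̄ = F·P·Fᵀ + Q = [6 0; 0 7]
y = z − H·x̄ = [12, 5]
S = H·P̄·Hᵀ + R = [62 21; 21 66]
K = P̄·Hᵀ·S⁻¹ = [396/1217 -126/1217; 7/1217 385/1217]
x' = x̄ + K·y = [471/1217, 792/1217]
P' = (I − K·H)·P̄ = [174/1217 -126/1217; -126/1217 385/1217]

x' = [471/1217, 792/1217]
P' = [174/1217 -126/1217; -126/1217 385/1217]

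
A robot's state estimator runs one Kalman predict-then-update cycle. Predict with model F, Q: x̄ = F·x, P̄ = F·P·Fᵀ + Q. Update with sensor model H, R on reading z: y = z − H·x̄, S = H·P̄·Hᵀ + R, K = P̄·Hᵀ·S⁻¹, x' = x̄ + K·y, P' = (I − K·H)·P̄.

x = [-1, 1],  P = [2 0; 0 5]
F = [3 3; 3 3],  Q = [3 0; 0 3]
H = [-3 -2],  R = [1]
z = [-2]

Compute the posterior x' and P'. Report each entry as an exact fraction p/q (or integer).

x' = [648/1615, 642/1615]
P' = [1614/1615 -2259/1615; -2259/1615 3549/1615]

x̄ = F·x = [0, 0]
P̄ = F·P·Fᵀ + Q = [66 63; 63 66]
y = z − H·x̄ = [-2]
S = H·P̄·Hᵀ + R = [1615]
K = P̄·Hᵀ·S⁻¹ = [-324/1615; -321/1615]
x' = x̄ + K·y = [648/1615, 642/1615]
P' = (I − K·H)·P̄ = [1614/1615 -2259/1615; -2259/1615 3549/1615]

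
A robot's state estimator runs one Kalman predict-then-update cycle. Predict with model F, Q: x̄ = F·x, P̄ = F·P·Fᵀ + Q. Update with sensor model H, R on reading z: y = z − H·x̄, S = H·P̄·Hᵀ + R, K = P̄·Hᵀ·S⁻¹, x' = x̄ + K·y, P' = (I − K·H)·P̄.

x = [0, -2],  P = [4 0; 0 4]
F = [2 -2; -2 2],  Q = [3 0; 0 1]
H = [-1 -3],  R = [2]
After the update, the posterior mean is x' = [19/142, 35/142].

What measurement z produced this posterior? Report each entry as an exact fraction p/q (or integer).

z = [-1]

x̄ = F·x = [4, -4]
P̄ = F·P·Fᵀ + Q = [35 -32; -32 33]
S = H·P̄·Hᵀ + R = [142]
K = P̄·Hᵀ·S⁻¹ = [61/142; -67/142]
x' − x̄ = [-549/142, 603/142] = K·y
y = (KᵀK)⁻¹·Kᵀ·(x' − x̄) = [-9]
z = y + H·x̄ = [-9] + [8] = [-1]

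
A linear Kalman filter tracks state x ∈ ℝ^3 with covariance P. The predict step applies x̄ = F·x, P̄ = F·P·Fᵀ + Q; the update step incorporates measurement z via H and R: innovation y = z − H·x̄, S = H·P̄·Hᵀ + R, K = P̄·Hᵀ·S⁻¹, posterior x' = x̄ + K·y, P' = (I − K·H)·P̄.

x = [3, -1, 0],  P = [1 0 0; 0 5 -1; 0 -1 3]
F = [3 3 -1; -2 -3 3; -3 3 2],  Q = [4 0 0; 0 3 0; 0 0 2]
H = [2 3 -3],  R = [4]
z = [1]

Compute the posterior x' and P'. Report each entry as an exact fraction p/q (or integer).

x̄ = F·x = [6, -3, -12]
P̄ = F·P·Fᵀ + Q = [67 -72 27; -72 97 -24; 27 -24 56]
y = z − H·x̄ = [-38]
S = H·P̄·Hᵀ + R = [893]
K = P̄·Hᵀ·S⁻¹ = [-163/893; 219/893; -186/893]
x' = x̄ + K·y = [608/47, -579/47, -192/47]
P' = (I − K·H)·P̄ = [33262/893 -28599/893 -6207/893; -28599/893 38660/893 19302/893; -6207/893 19302/893 15412/893]

x' = [608/47, -579/47, -192/47]
P' = [33262/893 -28599/893 -6207/893; -28599/893 38660/893 19302/893; -6207/893 19302/893 15412/893]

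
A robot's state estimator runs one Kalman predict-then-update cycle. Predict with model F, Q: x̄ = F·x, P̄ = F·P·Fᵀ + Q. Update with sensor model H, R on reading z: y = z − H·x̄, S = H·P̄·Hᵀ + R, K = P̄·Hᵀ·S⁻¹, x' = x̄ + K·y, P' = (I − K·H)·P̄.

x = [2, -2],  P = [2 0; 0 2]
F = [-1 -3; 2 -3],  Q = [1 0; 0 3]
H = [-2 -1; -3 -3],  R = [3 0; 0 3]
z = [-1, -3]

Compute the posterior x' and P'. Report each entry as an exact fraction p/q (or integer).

x̄ = F·x = [4, 10]
P̄ = F·P·Fᵀ + Q = [21 14; 14 29]
y = z − H·x̄ = [17, 39]
S = H·P̄·Hᵀ + R = [172 339; 339 705]
K = P̄·Hᵀ·S⁻¹ = [-1295/2113 308/2113; 1182/2113 -955/2113]
x' = x̄ + K·y = [-1551/2113, 3979/2113]
P' = (I − K·H)·P̄ = [4193/2113 -4501/2113; -4501/2113 5456/2113]

x' = [-1551/2113, 3979/2113]
P' = [4193/2113 -4501/2113; -4501/2113 5456/2113]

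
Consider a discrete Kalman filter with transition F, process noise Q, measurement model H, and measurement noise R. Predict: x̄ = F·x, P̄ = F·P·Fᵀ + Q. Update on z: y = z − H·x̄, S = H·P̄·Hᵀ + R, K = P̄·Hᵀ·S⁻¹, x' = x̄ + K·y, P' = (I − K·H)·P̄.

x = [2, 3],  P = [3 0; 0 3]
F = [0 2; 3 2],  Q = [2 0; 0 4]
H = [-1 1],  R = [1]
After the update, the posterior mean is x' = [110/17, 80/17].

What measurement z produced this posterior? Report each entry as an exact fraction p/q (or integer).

x̄ = F·x = [6, 12]
P̄ = F·P·Fᵀ + Q = [14 12; 12 43]
S = H·P̄·Hᵀ + R = [34]
K = P̄·Hᵀ·S⁻¹ = [-1/17; 31/34]
x' − x̄ = [8/17, -124/17] = K·y
y = (KᵀK)⁻¹·Kᵀ·(x' − x̄) = [-8]
z = y + H·x̄ = [-8] + [6] = [-2]

z = [-2]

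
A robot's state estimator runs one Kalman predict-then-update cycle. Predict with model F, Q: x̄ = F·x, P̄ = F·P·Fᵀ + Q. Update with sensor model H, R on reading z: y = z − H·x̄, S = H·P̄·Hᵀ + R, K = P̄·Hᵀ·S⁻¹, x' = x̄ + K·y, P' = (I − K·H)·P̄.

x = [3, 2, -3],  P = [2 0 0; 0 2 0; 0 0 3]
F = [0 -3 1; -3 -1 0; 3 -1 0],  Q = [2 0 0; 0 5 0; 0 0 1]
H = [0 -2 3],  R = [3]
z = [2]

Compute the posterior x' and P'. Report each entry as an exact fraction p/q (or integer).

x̄ = F·x = [-9, -11, 7]
P̄ = F·P·Fᵀ + Q = [23 6 6; 6 25 -16; 6 -16 21]
y = z − H·x̄ = [-41]
S = H·P̄·Hᵀ + R = [484]
K = P̄·Hᵀ·S⁻¹ = [3/242; -49/242; 95/484]
x' = x̄ + K·y = [-2301/242, -653/242, -507/484]
P' = (I − K·H)·P̄ = [2774/121 873/121 1167/242; 873/121 624/121 783/242; 1167/242 783/242 1139/484]

x' = [-2301/242, -653/242, -507/484]
P' = [2774/121 873/121 1167/242; 873/121 624/121 783/242; 1167/242 783/242 1139/484]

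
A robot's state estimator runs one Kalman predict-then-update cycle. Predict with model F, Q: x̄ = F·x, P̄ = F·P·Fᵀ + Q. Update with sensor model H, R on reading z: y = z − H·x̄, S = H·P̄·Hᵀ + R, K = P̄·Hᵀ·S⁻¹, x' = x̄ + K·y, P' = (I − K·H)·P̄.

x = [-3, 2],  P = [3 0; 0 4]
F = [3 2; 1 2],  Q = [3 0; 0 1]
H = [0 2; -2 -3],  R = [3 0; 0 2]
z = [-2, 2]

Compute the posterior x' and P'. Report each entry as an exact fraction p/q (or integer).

x' = [-6325/6878, -616/3439]
P' = [10601/6878 -2580/3439; -2580/3439 1830/3439]

x̄ = F·x = [-5, 1]
P̄ = F·P·Fᵀ + Q = [46 25; 25 20]
y = z − H·x̄ = [-4, -5]
S = H·P̄·Hᵀ + R = [83 -220; -220 666]
K = P̄·Hᵀ·S⁻¹ = [-1720/3439 -2861/6878; 1220/3439 -165/3439]
x' = x̄ + K·y = [-6325/6878, -616/3439]
P' = (I − K·H)·P̄ = [10601/6878 -2580/3439; -2580/3439 1830/3439]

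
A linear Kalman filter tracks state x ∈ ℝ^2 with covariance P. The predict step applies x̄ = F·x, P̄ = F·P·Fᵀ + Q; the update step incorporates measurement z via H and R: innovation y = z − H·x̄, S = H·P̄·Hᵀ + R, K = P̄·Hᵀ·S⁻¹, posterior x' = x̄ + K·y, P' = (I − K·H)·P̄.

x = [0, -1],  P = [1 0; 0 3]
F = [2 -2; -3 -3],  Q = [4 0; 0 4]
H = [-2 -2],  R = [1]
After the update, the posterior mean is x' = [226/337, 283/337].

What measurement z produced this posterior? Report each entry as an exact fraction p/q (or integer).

x̄ = F·x = [2, 3]
P̄ = F·P·Fᵀ + Q = [20 12; 12 40]
S = H·P̄·Hᵀ + R = [337]
K = P̄·Hᵀ·S⁻¹ = [-64/337; -104/337]
x' − x̄ = [-448/337, -728/337] = K·y
y = (KᵀK)⁻¹·Kᵀ·(x' − x̄) = [7]
z = y + H·x̄ = [7] + [-10] = [-3]

z = [-3]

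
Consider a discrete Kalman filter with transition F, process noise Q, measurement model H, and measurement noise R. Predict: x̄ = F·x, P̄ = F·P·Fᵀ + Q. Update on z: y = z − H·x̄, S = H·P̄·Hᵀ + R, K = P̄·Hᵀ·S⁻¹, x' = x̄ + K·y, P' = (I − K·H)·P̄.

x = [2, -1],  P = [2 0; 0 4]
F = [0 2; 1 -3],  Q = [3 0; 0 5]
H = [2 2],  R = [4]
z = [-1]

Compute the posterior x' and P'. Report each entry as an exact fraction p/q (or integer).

x' = [-5/6, 17/30]
P' = [52/3 -53/3; -53/3 284/15]

x̄ = F·x = [-2, 5]
P̄ = F·P·Fᵀ + Q = [19 -24; -24 43]
y = z − H·x̄ = [-7]
S = H·P̄·Hᵀ + R = [60]
K = P̄·Hᵀ·S⁻¹ = [-1/6; 19/30]
x' = x̄ + K·y = [-5/6, 17/30]
P' = (I − K·H)·P̄ = [52/3 -53/3; -53/3 284/15]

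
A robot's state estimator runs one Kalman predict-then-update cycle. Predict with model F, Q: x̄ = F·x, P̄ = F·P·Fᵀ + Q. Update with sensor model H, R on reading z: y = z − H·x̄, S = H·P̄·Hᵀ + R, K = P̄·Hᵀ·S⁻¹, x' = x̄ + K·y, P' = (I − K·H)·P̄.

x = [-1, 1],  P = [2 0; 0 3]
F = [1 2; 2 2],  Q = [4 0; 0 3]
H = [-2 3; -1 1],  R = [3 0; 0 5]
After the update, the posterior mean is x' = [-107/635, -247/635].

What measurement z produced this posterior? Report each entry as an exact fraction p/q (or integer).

z = [-1, 1]

x̄ = F·x = [1, 0]
P̄ = F·P·Fᵀ + Q = [18 16; 16 23]
S = H·P̄·Hᵀ + R = [90 25; 25 14]
K = P̄·Hᵀ·S⁻¹ = [218/635 -96/127; 343/635 -59/127]
x' − x̄ = [-742/635, -247/635] = K·y
y = (KᵀK)⁻¹·Kᵀ·(x' − x̄) = [1, 2]
z = y + H·x̄ = [1, 2] + [-2, -1] = [-1, 1]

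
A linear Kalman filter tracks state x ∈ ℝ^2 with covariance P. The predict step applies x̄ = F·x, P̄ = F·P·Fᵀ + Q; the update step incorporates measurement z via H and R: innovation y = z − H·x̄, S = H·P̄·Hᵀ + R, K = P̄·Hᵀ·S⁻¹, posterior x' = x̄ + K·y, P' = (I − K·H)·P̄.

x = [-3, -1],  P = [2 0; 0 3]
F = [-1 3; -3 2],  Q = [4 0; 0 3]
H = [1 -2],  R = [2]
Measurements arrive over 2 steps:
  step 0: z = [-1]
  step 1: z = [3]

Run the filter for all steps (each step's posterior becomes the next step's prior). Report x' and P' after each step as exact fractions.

step 0: x' = [-195/71, -49/71], P' = [2118/71 1074/71; 1074/71 579/71]
step 1: x' = [112265/44067, -2943/14689], P' = [353302/44067 57170/14689; 57170/14689 35049/14689]

step 0: x̄ = F·x = [0, 7]
step 0: P̄ = F·P·Fᵀ + Q = [33 24; 24 33]
step 0: y = z − H·x̄ = [13]
step 0: S = H·P̄·Hᵀ + R = [71]
step 0: K = P̄·Hᵀ·S⁻¹ = [-15/71; -42/71]
step 0: x' = x̄ + K·y = [-195/71, -49/71]
step 0: P' = (I − K·H)·P̄ = [2118/71 1074/71; 1074/71 579/71]
step 1: x̄ = F·x = [48/71, 487/71]
step 1: P̄ = F·P·Fᵀ + Q = [1169/71 -1986/71; -1986/71 8703/71]
step 1: y = z − H·x̄ = [1139/71]
step 1: S = H·P̄·Hᵀ + R = [44067/71]
step 1: K = P̄·Hᵀ·S⁻¹ = [5141/44067; -6464/14689]
step 1: x' = x̄ + K·y = [112265/44067, -2943/14689]
step 1: P' = (I − K·H)·P̄ = [353302/44067 57170/14689; 57170/14689 35049/14689]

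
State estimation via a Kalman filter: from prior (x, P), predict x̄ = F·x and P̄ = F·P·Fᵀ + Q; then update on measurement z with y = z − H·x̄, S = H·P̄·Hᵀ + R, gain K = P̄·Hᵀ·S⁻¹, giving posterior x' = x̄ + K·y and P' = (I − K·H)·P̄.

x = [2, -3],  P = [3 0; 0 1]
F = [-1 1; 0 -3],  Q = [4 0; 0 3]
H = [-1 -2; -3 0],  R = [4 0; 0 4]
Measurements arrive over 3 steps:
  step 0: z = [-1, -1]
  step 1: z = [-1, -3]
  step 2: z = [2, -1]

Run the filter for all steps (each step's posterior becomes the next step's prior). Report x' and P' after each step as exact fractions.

step 0: x̄ = F·x = [-5, 9]
step 0: P̄ = F·P·Fᵀ + Q = [8 -3; -3 12]
step 0: y = z − H·x̄ = [12, -16]
step 0: S = H·P̄·Hᵀ + R = [48 6; 6 76]
step 0: K = P̄·Hᵀ·S⁻¹ = [-2/903 -95/301; -275/602 93/602]
step 0: x' = x̄ + K·y = [1/43, 45/43]
step 0: P' = (I − K·H)·P̄ = [380/903 -62/301; -62/301 306/301]
step 1: x̄ = F·x = [44/43, -135/43]
step 1: P̄ = F·P·Fᵀ + Q = [5282/903 -1104/301; -1104/301 3657/301]
step 1: y = z − H·x̄ = [-269/43, 3/43]
step 1: S = H·P̄·Hᵀ + R = [39530/903 -1342/301; -1342/301 17050/301]
step 1: K = P̄·Hᵀ·S⁻¹ = [61/25241 -85962/277651; -22977/50482 87975/555302]
step 1: x' = x̄ + K·y = [273913/277651, -78057/277651]
step 1: P' = (I − K·H)·P̄ = [114616/277651 -58650/277651; -58650/277651 282072/277651]
step 2: x̄ = F·x = [-351970/277651, 234171/277651]
step 2: P̄ = F·P·Fᵀ + Q = [1624592/277651 -1022166/277651; -1022166/277651 3371601/277651]
step 2: y = z − H·x̄ = [671674/277651, -1333561/277651]
step 2: S = H·P̄·Hᵀ + R = [12132936/277651 -1259220/277651; -1259220/277651 15731932/277651]
step 2: K = P̄·Hᵀ·S⁻¹ = [104935/42609447 -4397357/14203149; -12927133/28406298 750382/4734383]
step 2: x' = x̄ + K·y = [9600781/42609447, -14469548/14203149]
step 2: P' = (I − K·H)·P̄ = [17589428/42609447 -3001528/14203149; -3001528/14203149 4809299/4734383]

step 0: x' = [1/43, 45/43], P' = [380/903 -62/301; -62/301 306/301]
step 1: x' = [273913/277651, -78057/277651], P' = [114616/277651 -58650/277651; -58650/277651 282072/277651]
step 2: x' = [9600781/42609447, -14469548/14203149], P' = [17589428/42609447 -3001528/14203149; -3001528/14203149 4809299/4734383]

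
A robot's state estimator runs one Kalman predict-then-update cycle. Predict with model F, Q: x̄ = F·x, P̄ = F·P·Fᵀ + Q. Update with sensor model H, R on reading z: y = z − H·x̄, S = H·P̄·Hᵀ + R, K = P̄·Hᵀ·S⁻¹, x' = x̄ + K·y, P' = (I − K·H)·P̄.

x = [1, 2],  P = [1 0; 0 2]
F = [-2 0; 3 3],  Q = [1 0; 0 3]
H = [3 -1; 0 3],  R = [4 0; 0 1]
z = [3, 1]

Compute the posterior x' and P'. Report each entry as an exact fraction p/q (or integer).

x̄ = F·x = [-2, 9]
P̄ = F·P·Fᵀ + Q = [5 -6; -6 30]
y = z − H·x̄ = [18, -26]
S = H·P̄·Hᵀ + R = [115 -144; -144 271]
K = P̄·Hᵀ·S⁻¹ = [3099/10429 954/10429; -48/10429 3438/10429]
x' = x̄ + K·y = [10120/10429, 3609/10429]
P' = (I − K·H)·P̄ = [4238/10429 318/10429; 318/10429 1146/10429]

x' = [10120/10429, 3609/10429]
P' = [4238/10429 318/10429; 318/10429 1146/10429]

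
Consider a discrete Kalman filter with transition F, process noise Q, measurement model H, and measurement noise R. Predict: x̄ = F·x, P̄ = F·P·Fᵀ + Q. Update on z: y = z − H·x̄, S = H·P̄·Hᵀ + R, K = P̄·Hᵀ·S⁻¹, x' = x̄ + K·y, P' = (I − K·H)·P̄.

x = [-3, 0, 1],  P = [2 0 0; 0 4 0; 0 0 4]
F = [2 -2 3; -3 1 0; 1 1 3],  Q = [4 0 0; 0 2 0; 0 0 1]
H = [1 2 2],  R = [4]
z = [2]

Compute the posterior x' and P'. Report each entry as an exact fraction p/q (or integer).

x' = [-281/46, 375/46, -741/184]
P' = [988/23 -592/23 109/23; -592/23 516/23 -217/23; 109/23 -217/23 707/92]

x̄ = F·x = [-3, 9, 0]
P̄ = F·P·Fᵀ + Q = [64 -20 32; -20 24 -2; 32 -2 43]
y = z − H·x̄ = [-13]
S = H·P̄·Hᵀ + R = [368]
K = P̄·Hᵀ·S⁻¹ = [11/46; 3/46; 57/184]
x' = x̄ + K·y = [-281/46, 375/46, -741/184]
P' = (I − K·H)·P̄ = [988/23 -592/23 109/23; -592/23 516/23 -217/23; 109/23 -217/23 707/92]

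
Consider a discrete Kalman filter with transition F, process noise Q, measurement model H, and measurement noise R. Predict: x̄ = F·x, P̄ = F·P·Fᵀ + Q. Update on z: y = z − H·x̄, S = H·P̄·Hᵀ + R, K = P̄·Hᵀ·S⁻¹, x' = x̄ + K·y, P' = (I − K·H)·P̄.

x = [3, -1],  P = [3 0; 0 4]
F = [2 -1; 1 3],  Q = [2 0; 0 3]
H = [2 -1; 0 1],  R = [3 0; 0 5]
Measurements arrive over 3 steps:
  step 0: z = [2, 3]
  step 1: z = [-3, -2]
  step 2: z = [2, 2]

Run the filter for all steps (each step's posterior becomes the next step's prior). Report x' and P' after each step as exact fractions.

step 0: x' = [3481/1237, 4086/1237], P' = [2010/1237 2370/1237; 2370/1237 5010/1237]
step 1: x' = [-1428796/1911571, 1162828/1911571], P' = [2628036/1911571 3184320/1911571; 3184320/1911571 7318905/1911571]
step 2: x' = [2117716604/2709624577, 1327279244/2709624577], P' = [3614396505/2709624577 4339117905/2709624577; 4339117905/2709624577 10101689310/2709624577]

step 0: x̄ = F·x = [7, 0]
step 0: P̄ = F·P·Fᵀ + Q = [18 -6; -6 42]
step 0: y = z − H·x̄ = [-12, 3]
step 0: S = H·P̄·Hᵀ + R = [141 -54; -54 47]
step 0: K = P̄·Hᵀ·S⁻¹ = [550/1237 474/1237; -90/1237 1002/1237]
step 0: x' = x̄ + K·y = [3481/1237, 4086/1237]
step 0: P' = (I − K·H)·P̄ = [2010/1237 2370/1237; 2370/1237 5010/1237]
step 1: x̄ = F·x = [2876/1237, 15739/1237]
step 1: P̄ = F·P·Fᵀ + Q = [6044/1237 840/1237; 840/1237 65031/1237]
step 1: y = z − H·x̄ = [6276/1237, -18213/1237]
step 1: S = H·P̄·Hᵀ + R = [89558/1237 -63351/1237; -63351/1237 71216/1237]
step 1: K = P̄·Hᵀ·S⁻¹ = [690584/1911571 636864/1911571; -316755/1911571 1463781/1911571]
step 1: x' = x̄ + K·y = [-1428796/1911571, 1162828/1911571]
step 1: P' = (I − K·H)·P̄ = [2628036/1911571 3184320/1911571; 3184320/1911571 7318905/1911571]
step 2: x̄ = F·x = [-4020420/1911571, 2059688/1911571]
step 2: P̄ = F·P·Fᵀ + Q = [8916911/1911571 -779043/1911571; -779043/1911571 93338814/1911571]
step 2: y = z − H·x̄ = [13923670/1911571, 1763454/1911571]
step 2: S = H·P̄·Hᵀ + R = [137857343/1911571 -94896900/1911571; -94896900/1911571 102896669/1911571]
step 2: K = P̄·Hᵀ·S⁻¹ = [963225035/2709624577 867823581/2709624577; -474484500/2709624577 2020337862/2709624577]
step 2: x' = x̄ + K·y = [2117716604/2709624577, 1327279244/2709624577]
step 2: P' = (I − K·H)·P̄ = [3614396505/2709624577 4339117905/2709624577; 4339117905/2709624577 10101689310/2709624577]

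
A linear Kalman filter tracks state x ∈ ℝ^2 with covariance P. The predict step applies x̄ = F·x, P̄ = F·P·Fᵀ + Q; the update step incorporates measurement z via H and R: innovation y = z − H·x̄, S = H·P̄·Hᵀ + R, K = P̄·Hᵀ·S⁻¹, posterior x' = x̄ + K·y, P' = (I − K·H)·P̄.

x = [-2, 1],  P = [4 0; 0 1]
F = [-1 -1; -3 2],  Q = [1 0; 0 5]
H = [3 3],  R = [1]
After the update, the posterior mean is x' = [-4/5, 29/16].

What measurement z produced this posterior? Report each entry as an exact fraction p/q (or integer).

x̄ = F·x = [1, 8]
P̄ = F·P·Fᵀ + Q = [6 10; 10 45]
S = H·P̄·Hᵀ + R = [640]
K = P̄·Hᵀ·S⁻¹ = [3/40; 33/128]
x' − x̄ = [-9/5, -99/16] = K·y
y = (KᵀK)⁻¹·Kᵀ·(x' − x̄) = [-24]
z = y + H·x̄ = [-24] + [27] = [3]

z = [3]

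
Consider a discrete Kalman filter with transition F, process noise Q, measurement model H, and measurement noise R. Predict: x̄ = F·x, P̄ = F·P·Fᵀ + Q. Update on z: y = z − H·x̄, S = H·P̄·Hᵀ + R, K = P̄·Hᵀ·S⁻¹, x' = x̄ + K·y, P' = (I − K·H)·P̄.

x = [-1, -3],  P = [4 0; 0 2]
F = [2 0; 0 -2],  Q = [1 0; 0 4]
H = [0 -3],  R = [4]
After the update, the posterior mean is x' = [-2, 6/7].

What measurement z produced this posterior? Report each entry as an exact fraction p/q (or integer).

z = [-2]

x̄ = F·x = [-2, 6]
P̄ = F·P·Fᵀ + Q = [17 0; 0 12]
S = H·P̄·Hᵀ + R = [112]
K = P̄·Hᵀ·S⁻¹ = [0; -9/28]
x' − x̄ = [0, -36/7] = K·y
y = (KᵀK)⁻¹·Kᵀ·(x' − x̄) = [16]
z = y + H·x̄ = [16] + [-18] = [-2]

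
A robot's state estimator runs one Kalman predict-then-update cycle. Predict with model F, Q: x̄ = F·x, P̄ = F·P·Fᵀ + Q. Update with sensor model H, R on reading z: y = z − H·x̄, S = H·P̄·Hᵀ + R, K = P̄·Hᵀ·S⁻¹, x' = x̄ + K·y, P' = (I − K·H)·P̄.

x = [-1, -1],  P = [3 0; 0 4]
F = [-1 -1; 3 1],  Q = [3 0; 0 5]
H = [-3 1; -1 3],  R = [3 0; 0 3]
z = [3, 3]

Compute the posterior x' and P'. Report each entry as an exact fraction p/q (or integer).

x̄ = F·x = [2, -4]
P̄ = F·P·Fᵀ + Q = [10 -13; -13 36]
y = z − H·x̄ = [13, 17]
S = H·P̄·Hᵀ + R = [207 268; 268 415]
K = P̄·Hᵀ·S⁻¹ = [-4713/14081 1381/14081; -1303/14081 4947/14081]
x' = x̄ + K·y = [-9630/14081, 10836/14081]
P' = (I − K·H)·P̄ = [5820/14081 3321/14081; 3321/14081 6054/14081]

x' = [-9630/14081, 10836/14081]
P' = [5820/14081 3321/14081; 3321/14081 6054/14081]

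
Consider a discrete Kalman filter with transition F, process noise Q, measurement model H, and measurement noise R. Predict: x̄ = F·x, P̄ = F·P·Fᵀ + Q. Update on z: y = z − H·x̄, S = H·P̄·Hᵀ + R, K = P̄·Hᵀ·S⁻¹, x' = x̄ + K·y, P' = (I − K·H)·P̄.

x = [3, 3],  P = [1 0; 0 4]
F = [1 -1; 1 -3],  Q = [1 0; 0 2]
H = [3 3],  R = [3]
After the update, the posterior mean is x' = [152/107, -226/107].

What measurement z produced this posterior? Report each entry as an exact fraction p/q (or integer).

z = [-2]

x̄ = F·x = [0, -6]
P̄ = F·P·Fᵀ + Q = [6 13; 13 39]
S = H·P̄·Hᵀ + R = [642]
K = P̄·Hᵀ·S⁻¹ = [19/214; 26/107]
x' − x̄ = [152/107, 416/107] = K·y
y = (KᵀK)⁻¹·Kᵀ·(x' − x̄) = [16]
z = y + H·x̄ = [16] + [-18] = [-2]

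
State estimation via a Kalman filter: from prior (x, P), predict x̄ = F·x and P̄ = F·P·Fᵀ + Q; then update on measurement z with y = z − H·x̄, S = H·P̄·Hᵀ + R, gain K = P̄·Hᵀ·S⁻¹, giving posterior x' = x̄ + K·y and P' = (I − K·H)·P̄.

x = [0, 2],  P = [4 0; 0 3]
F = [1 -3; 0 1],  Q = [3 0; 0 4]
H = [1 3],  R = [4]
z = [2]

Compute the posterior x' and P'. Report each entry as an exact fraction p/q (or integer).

x' = [-268/47, 118/47]
P' = [1549/47 -507/47; -507/47 185/47]

x̄ = F·x = [-6, 2]
P̄ = F·P·Fᵀ + Q = [34 -9; -9 7]
y = z − H·x̄ = [2]
S = H·P̄·Hᵀ + R = [47]
K = P̄·Hᵀ·S⁻¹ = [7/47; 12/47]
x' = x̄ + K·y = [-268/47, 118/47]
P' = (I − K·H)·P̄ = [1549/47 -507/47; -507/47 185/47]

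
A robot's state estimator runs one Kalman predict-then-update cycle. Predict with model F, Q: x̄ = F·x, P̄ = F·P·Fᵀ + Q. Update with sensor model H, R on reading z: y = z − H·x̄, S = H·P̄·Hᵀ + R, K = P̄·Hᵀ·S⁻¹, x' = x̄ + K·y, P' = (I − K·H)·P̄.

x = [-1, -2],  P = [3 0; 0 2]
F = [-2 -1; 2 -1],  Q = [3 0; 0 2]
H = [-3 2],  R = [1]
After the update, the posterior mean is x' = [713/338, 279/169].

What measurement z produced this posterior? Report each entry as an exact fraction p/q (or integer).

z = [-3]

x̄ = F·x = [4, 0]
P̄ = F·P·Fᵀ + Q = [17 -10; -10 16]
S = H·P̄·Hᵀ + R = [338]
K = P̄·Hᵀ·S⁻¹ = [-71/338; 31/169]
x' − x̄ = [-639/338, 279/169] = K·y
y = (KᵀK)⁻¹·Kᵀ·(x' − x̄) = [9]
z = y + H·x̄ = [9] + [-12] = [-3]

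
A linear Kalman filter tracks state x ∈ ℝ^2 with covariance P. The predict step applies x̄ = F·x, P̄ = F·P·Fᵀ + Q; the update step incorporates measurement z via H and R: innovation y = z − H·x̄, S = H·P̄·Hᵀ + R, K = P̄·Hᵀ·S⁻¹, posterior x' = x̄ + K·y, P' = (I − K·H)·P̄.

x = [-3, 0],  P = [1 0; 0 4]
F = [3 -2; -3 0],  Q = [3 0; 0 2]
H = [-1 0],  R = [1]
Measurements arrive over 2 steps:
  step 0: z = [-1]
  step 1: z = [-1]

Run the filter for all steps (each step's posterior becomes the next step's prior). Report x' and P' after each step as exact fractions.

step 0: x' = [19/29, 171/29], P' = [28/29 -9/29; -9/29 238/29]
step 1: x' = [557/714, -30/7], P' = [1399/1428 -3/14; -3/14 59/7]

step 0: x̄ = F·x = [-9, 9]
step 0: P̄ = F·P·Fᵀ + Q = [28 -9; -9 11]
step 0: y = z − H·x̄ = [-10]
step 0: S = H·P̄·Hᵀ + R = [29]
step 0: K = P̄·Hᵀ·S⁻¹ = [-28/29; 9/29]
step 0: x' = x̄ + K·y = [19/29, 171/29]
step 0: P' = (I − K·H)·P̄ = [28/29 -9/29; -9/29 238/29]
step 1: x̄ = F·x = [-285/29, -57/29]
step 1: P̄ = F·P·Fᵀ + Q = [1399/29 -306/29; -306/29 310/29]
step 1: y = z − H·x̄ = [-314/29]
step 1: S = H·P̄·Hᵀ + R = [1428/29]
step 1: K = P̄·Hᵀ·S⁻¹ = [-1399/1428; 3/14]
step 1: x' = x̄ + K·y = [557/714, -30/7]
step 1: P' = (I − K·H)·P̄ = [1399/1428 -3/14; -3/14 59/7]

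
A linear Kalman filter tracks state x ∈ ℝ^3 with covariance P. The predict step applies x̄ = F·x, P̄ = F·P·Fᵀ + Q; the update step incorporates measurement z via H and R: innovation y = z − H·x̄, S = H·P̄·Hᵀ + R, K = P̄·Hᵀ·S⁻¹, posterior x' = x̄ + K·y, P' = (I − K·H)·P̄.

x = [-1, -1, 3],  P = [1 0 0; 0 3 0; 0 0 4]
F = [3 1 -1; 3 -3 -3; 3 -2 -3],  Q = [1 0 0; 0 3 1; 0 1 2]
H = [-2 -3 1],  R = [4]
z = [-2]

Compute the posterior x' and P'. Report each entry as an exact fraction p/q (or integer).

x̄ = F·x = [-7, -9, -10]
P̄ = F·P·Fᵀ + Q = [17 12 15; 12 75 64; 15 64 59]
y = z − H·x̄ = [-33]
S = H·P̄·Hᵀ + R = [506]
K = P̄·Hᵀ·S⁻¹ = [-5/46; -185/506; -163/506]
x' = x̄ + K·y = [-157/46, 141/46, 29/46]
P' = (I − K·H)·P̄ = [507/46 -373/46 -125/46; -373/46 3725/506 2229/506; -125/46 2229/506 3285/506]

x' = [-157/46, 141/46, 29/46]
P' = [507/46 -373/46 -125/46; -373/46 3725/506 2229/506; -125/46 2229/506 3285/506]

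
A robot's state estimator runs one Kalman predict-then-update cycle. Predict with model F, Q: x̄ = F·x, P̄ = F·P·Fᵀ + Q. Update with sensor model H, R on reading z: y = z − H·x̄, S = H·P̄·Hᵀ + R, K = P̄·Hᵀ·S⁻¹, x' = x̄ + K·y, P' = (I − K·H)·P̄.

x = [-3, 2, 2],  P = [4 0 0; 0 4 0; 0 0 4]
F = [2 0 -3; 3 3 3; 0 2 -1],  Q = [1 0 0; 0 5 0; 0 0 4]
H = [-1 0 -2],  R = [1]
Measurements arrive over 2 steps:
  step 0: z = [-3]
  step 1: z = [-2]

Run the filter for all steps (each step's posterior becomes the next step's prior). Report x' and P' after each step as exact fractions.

step 0: x̄ = F·x = [-12, 3, 2]
step 0: P̄ = F·P·Fᵀ + Q = [53 -12 12; -12 113 12; 12 12 24]
step 0: y = z − H·x̄ = [-11]
step 0: S = H·P̄·Hᵀ + R = [198]
step 0: K = P̄·Hᵀ·S⁻¹ = [-7/18; -2/33; -10/33]
step 0: x' = x̄ + K·y = [-139/18, 11/3, 16/3]
step 0: P' = (I − K·H)·P̄ = [415/18 -50/3 -34/3; -50/3 1235/11 92/11; -34/3 92/11 64/11]
step 1: x̄ = F·x = [-283/9, 23/6, 2]
step 1: P̄ = F·P·Fᵀ + Q = [27877/99 -1825/33 -844/11; -1825/33 20281/22 6768/11; -844/11 6768/11 4680/11]
step 1: y = z − H·x̄ = [-265/9]
step 1: S = H·P̄·Hᵀ + R = [166072/99]
step 1: K = P̄·Hᵀ·S⁻¹ = [-12685/166072; -116349/166072; -19161/41518]
step 1: x' = x̄ + K·y = [-4848539/166072, 4062441/166072, 647221/41518]
step 1: P' = (I − K·H)·P̄ = [45138181/166072 -24092235/166072 -5640687/41518; -24092235/166072 16357457/166072 3026073/41518; -5640687/41518 3026073/41518 1414962/20759]

step 0: x' = [-139/18, 11/3, 16/3], P' = [415/18 -50/3 -34/3; -50/3 1235/11 92/11; -34/3 92/11 64/11]
step 1: x' = [-4848539/166072, 4062441/166072, 647221/41518], P' = [45138181/166072 -24092235/166072 -5640687/41518; -24092235/166072 16357457/166072 3026073/41518; -5640687/41518 3026073/41518 1414962/20759]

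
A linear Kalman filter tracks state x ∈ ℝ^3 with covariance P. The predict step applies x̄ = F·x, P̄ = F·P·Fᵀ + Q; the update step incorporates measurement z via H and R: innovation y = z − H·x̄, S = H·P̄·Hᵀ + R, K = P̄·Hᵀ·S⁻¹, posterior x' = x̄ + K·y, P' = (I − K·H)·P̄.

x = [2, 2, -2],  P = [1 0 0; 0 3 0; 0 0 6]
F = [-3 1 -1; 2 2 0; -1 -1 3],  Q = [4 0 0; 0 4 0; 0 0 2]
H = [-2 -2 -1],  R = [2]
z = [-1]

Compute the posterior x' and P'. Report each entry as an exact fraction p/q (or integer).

x̄ = F·x = [-2, 8, -10]
P̄ = F·P·Fᵀ + Q = [22 0 -18; 0 20 -8; -18 -8 60]
y = z − H·x̄ = [1]
S = H·P̄·Hᵀ + R = [126]
K = P̄·Hᵀ·S⁻¹ = [-13/63; -16/63; -4/63]
x' = x̄ + K·y = [-139/63, 488/63, -634/63]
P' = (I − K·H)·P̄ = [1048/63 -416/63 -1238/63; -416/63 748/63 -632/63; -1238/63 -632/63 3748/63]

x' = [-139/63, 488/63, -634/63]
P' = [1048/63 -416/63 -1238/63; -416/63 748/63 -632/63; -1238/63 -632/63 3748/63]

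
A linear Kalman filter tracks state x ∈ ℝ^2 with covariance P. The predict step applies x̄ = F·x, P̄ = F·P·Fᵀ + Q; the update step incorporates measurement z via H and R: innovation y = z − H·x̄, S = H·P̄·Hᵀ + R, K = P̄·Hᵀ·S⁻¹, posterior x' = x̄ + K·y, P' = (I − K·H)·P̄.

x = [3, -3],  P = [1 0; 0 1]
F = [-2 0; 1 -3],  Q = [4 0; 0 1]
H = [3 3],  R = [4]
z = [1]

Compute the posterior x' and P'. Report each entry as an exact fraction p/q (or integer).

x̄ = F·x = [-6, 12]
P̄ = F·P·Fᵀ + Q = [8 -2; -2 11]
y = z − H·x̄ = [-17]
S = H·P̄·Hᵀ + R = [139]
K = P̄·Hᵀ·S⁻¹ = [18/139; 27/139]
x' = x̄ + K·y = [-1140/139, 1209/139]
P' = (I − K·H)·P̄ = [788/139 -764/139; -764/139 800/139]

x' = [-1140/139, 1209/139]
P' = [788/139 -764/139; -764/139 800/139]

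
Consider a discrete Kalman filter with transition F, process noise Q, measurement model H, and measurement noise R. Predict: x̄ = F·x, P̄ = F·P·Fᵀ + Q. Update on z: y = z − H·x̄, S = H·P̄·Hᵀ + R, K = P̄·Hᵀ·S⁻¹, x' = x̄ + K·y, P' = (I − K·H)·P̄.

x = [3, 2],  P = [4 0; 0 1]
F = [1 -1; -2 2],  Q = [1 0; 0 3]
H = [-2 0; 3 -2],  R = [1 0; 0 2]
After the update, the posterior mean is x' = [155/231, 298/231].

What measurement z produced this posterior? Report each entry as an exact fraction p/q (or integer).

z = [-2, -1]

x̄ = F·x = [1, -2]
P̄ = F·P·Fᵀ + Q = [6 -10; -10 23]
S = H·P̄·Hᵀ + R = [25 -76; -76 268]
K = P̄·Hᵀ·S⁻¹ = [-82/231 19/462; -104/231 -95/231]
x' − x̄ = [-76/231, 760/231] = K·y
y = (KᵀK)⁻¹·Kᵀ·(x' − x̄) = [0, -8]
z = y + H·x̄ = [0, -8] + [-2, 7] = [-2, -1]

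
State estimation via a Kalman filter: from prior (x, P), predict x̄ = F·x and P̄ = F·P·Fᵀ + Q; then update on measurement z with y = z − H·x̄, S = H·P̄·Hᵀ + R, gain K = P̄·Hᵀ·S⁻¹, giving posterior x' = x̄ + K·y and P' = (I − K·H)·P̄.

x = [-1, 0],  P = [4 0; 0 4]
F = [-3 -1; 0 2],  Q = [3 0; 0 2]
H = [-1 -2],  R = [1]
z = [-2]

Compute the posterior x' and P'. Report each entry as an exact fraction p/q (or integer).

x' = [75/28, -1/3]
P' = [961/28 -17; -17 26/3]

x̄ = F·x = [3, 0]
P̄ = F·P·Fᵀ + Q = [43 -8; -8 18]
y = z − H·x̄ = [1]
S = H·P̄·Hᵀ + R = [84]
K = P̄·Hᵀ·S⁻¹ = [-9/28; -1/3]
x' = x̄ + K·y = [75/28, -1/3]
P' = (I − K·H)·P̄ = [961/28 -17; -17 26/3]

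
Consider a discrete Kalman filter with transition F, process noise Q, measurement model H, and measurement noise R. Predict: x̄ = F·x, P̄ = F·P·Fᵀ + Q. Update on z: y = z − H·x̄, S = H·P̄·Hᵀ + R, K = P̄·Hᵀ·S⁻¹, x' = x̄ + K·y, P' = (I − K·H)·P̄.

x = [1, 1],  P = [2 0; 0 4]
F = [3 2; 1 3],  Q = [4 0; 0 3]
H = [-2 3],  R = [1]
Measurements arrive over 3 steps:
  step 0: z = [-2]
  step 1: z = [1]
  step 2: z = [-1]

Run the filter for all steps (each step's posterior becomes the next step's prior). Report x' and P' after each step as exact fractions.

step 0: x̄ = F·x = [5, 4]
step 0: P̄ = F·P·Fᵀ + Q = [38 30; 30 41]
step 0: y = z − H·x̄ = [-4]
step 0: S = H·P̄·Hᵀ + R = [162]
step 0: K = P̄·Hᵀ·S⁻¹ = [7/81; 7/18]
step 0: x' = x̄ + K·y = [377/81, 22/9]
step 0: P' = (I − K·H)·P̄ = [2980/81 221/9; 221/9 33/2]
step 1: x̄ = F·x = [509/27, 971/81]
step 1: P̄ = F·P·Fᵀ + Q = [6262/9 12946/27; 12946/27 54371/162]
step 1: y = z − H·x̄ = [74/27]
step 1: S = H·P̄·Hᵀ + R = [917/18]
step 1: K = P̄·Hᵀ·S⁻¹ = [844/917; 2587/2751]
step 1: x' = x̄ + K·y = [58801/2751, 120205/8253]
step 1: P' = (I − K·H)·P̄ = [598454/917 1197752/2751; 1197752/2751 2398091/8253]
step 2: x̄ = F·x = [769619/8253, 179006/2751]
step 2: P̄ = F·P·Fᵀ + Q = [101219222/8253 23357540/2751; 23357540/2751 5394800/917]
step 2: y = z − H·x̄ = [-80069/8253]
step 2: S = H·P̄·Hᵀ + R = [992501/8253]
step 2: K = P̄·Hᵀ·S⁻¹ = [7779416/992501; 5514360/992501]
step 2: x' = x̄ + K·y = [17079555/992501, 11082226/992501]
step 2: P' = (I − K·H)·P̄ = [4839557222/992501 3228964620/992501; 3228964620/992501 2154481200/992501]

step 0: x' = [377/81, 22/9], P' = [2980/81 221/9; 221/9 33/2]
step 1: x' = [58801/2751, 120205/8253], P' = [598454/917 1197752/2751; 1197752/2751 2398091/8253]
step 2: x' = [17079555/992501, 11082226/992501], P' = [4839557222/992501 3228964620/992501; 3228964620/992501 2154481200/992501]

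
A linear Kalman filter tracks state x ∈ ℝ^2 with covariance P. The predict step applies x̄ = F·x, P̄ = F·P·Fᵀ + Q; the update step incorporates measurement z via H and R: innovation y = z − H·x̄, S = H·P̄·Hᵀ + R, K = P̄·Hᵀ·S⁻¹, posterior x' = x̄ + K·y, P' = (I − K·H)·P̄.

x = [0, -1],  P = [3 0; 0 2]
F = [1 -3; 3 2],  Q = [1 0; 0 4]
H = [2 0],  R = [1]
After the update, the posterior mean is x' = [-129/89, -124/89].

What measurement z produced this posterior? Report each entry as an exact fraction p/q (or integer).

x̄ = F·x = [3, -2]
P̄ = F·P·Fᵀ + Q = [22 -3; -3 39]
S = H·P̄·Hᵀ + R = [89]
K = P̄·Hᵀ·S⁻¹ = [44/89; -6/89]
x' − x̄ = [-396/89, 54/89] = K·y
y = (KᵀK)⁻¹·Kᵀ·(x' − x̄) = [-9]
z = y + H·x̄ = [-9] + [6] = [-3]

z = [-3]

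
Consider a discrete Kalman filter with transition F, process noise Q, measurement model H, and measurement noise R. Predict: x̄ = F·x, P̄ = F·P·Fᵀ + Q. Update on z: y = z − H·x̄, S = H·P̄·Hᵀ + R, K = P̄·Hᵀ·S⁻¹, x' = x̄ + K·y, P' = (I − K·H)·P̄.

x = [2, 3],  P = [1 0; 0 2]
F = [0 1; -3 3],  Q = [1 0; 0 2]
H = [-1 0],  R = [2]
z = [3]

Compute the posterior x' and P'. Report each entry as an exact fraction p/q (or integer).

x' = [-3/5, -21/5]
P' = [6/5 12/5; 12/5 109/5]

x̄ = F·x = [3, 3]
P̄ = F·P·Fᵀ + Q = [3 6; 6 29]
y = z − H·x̄ = [6]
S = H·P̄·Hᵀ + R = [5]
K = P̄·Hᵀ·S⁻¹ = [-3/5; -6/5]
x' = x̄ + K·y = [-3/5, -21/5]
P' = (I − K·H)·P̄ = [6/5 12/5; 12/5 109/5]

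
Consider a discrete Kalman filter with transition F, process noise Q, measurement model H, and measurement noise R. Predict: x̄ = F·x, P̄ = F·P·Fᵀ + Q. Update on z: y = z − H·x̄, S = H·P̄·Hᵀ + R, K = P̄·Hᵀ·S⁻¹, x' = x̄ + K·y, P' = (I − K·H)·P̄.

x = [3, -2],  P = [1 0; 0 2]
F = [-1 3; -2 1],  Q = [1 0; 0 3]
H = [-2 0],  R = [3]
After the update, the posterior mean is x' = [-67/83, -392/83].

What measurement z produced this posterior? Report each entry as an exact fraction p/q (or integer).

z = [1]

x̄ = F·x = [-9, -8]
P̄ = F·P·Fᵀ + Q = [20 8; 8 9]
S = H·P̄·Hᵀ + R = [83]
K = P̄·Hᵀ·S⁻¹ = [-40/83; -16/83]
x' − x̄ = [680/83, 272/83] = K·y
y = (KᵀK)⁻¹·Kᵀ·(x' − x̄) = [-17]
z = y + H·x̄ = [-17] + [18] = [1]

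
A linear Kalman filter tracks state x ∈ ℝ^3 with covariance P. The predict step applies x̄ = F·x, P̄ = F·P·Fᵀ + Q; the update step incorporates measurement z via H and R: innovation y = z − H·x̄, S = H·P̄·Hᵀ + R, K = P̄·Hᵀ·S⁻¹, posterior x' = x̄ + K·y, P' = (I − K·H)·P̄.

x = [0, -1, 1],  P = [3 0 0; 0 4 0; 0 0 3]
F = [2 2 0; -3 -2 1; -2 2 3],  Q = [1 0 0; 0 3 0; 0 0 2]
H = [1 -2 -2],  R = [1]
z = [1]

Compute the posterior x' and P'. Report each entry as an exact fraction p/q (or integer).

x' = [-345/662, 146/331, -395/331]
P' = [11277/662 -4401/331 7198/331; -4401/331 4361/331 -6523/331; 7198/331 -6523/331 10155/331]

x̄ = F·x = [-2, 3, 1]
P̄ = F·P·Fᵀ + Q = [29 -34 4; -34 49 11; 4 11 57]
y = z − H·x̄ = [11]
S = H·P̄·Hᵀ + R = [662]
K = P̄·Hᵀ·S⁻¹ = [89/662; -77/331; -66/331]
x' = x̄ + K·y = [-345/662, 146/331, -395/331]
P' = (I − K·H)·P̄ = [11277/662 -4401/331 7198/331; -4401/331 4361/331 -6523/331; 7198/331 -6523/331 10155/331]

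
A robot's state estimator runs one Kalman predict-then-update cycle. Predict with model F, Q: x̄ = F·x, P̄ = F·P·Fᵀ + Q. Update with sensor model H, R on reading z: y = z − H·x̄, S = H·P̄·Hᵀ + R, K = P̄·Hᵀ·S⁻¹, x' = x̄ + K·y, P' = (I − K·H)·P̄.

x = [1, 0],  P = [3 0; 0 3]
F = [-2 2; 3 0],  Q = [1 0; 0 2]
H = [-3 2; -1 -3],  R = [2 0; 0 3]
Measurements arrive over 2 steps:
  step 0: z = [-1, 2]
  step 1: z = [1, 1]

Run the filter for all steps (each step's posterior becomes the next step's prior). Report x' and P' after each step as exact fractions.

step 0: x̄ = F·x = [-2, 3]
step 0: P̄ = F·P·Fᵀ + Q = [25 -18; -18 29]
step 0: y = z − H·x̄ = [-13, 9]
step 0: S = H·P̄·Hᵀ + R = [559 -225; -225 181]
step 0: K = P̄·Hᵀ·S⁻¹ = [-969/3611 -626/3611; 4747/50554 -13371/50554]
step 0: x' = x̄ + K·y = [-259/3611, -15194/25277]
step 0: P' = (I − K·H)·P̄ = [870/3611 336/3611; 336/3611 11803/50554]
step 1: x̄ = F·x = [-26762/25277, -777/3611]
step 1: P̄ = F·P·Fᵀ + Q = [54427/25277 -3204/3611; -3204/3611 15052/3611]
step 1: y = z − H·x̄ = [-44131/25277, -774/1099]
step 1: S = H·P̄·Hᵀ + R = [1230989/25277 -27213/1099; -27213/1099 41042/1099]
step 1: K = P̄·Hᵀ·S⁻¹ = [-7454487/30472849 -4527670/30472849; 3110728/30472849 -7417404/30472849]
step 1: x' = x̄ + K·y = [-16059613/30472849, -6764123/30472849]
step 1: P' = (I − K·H)·P̄ = [6535722/30472849 2349096/30472849; 2349096/30472849 6634372/30472849]

step 0: x' = [-259/3611, -15194/25277], P' = [870/3611 336/3611; 336/3611 11803/50554]
step 1: x' = [-16059613/30472849, -6764123/30472849], P' = [6535722/30472849 2349096/30472849; 2349096/30472849 6634372/30472849]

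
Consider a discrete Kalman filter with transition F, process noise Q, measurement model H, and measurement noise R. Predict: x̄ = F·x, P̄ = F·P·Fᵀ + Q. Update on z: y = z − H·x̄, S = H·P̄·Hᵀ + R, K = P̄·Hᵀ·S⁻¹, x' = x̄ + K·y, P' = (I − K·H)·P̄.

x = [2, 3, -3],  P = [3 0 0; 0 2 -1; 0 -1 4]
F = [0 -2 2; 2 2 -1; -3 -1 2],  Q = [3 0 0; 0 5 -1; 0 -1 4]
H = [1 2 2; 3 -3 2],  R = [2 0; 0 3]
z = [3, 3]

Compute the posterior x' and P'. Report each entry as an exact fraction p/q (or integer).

x̄ = F·x = [-12, 13, -15]
P̄ = F·P·Fᵀ + Q = [35 -22 26; -22 33 -36; 26 -36 53]
y = z − H·x̄ = [19, 108]
S = H·P̄·Hᵀ + R = [109 333; 333 1967]
K = P̄·Hᵀ·S⁻¹ = [5161/51757 4994/51757; 23845/103514 -16509/103514; 10392/51757 5924/51757]
x' = x̄ + K·y = [16327/51757, 15765/103514, 60885/51757]
P' = (I − K·H)·P̄ = [475910/51757 189432/51757 -422226/51757; 189432/51757 170989/103514 -168288/51757; -422226/51757 -168288/51757 389793/51757]

x' = [16327/51757, 15765/103514, 60885/51757]
P' = [475910/51757 189432/51757 -422226/51757; 189432/51757 170989/103514 -168288/51757; -422226/51757 -168288/51757 389793/51757]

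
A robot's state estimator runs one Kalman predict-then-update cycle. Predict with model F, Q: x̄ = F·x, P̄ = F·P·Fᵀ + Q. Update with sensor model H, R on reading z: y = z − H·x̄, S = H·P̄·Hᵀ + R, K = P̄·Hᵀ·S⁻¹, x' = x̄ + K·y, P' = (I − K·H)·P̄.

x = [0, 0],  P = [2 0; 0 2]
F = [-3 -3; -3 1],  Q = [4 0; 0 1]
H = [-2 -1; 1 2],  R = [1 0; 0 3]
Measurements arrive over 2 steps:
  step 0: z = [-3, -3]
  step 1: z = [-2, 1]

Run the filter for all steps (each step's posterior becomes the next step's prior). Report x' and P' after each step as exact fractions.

step 0: x' = [9714/3563, -18549/7126], P' = [2496/3563 -2766/3563; -2766/3563 9111/7126]
step 1: x' = [10384924/7507499, -5957776/7507499], P' = [5105722/7507499 -5690399/7507499; -5690399/7507499 9453934/7507499]

step 0: x̄ = F·x = [0, 0]
step 0: P̄ = F·P·Fᵀ + Q = [40 12; 12 21]
step 0: y = z − H·x̄ = [-3, -3]
step 0: S = H·P̄·Hᵀ + R = [230 -182; -182 175]
step 0: K = P̄·Hᵀ·S⁻¹ = [-318/509 -1012/3563; 279/1018 2115/3563]
step 0: x' = x̄ + K·y = [9714/3563, -18549/7126]
step 0: P' = (I − K·H)·P̄ = [2496/3563 -2766/3563; -2766/3563 9111/7126]
step 1: x̄ = F·x = [-2637/7126, -76833/7126]
step 1: P̄ = F·P·Fᵀ + Q = [55855/7126 -15597/7126; -15597/7126 94357/7126]
step 1: y = z − H·x̄ = [-96359/7126, 23347/1018]
step 1: S = H·P̄·Hᵀ + R = [262515/7126 -31777/1018; -31777/1018 56039/1018]
step 1: K = P̄·Hᵀ·S⁻¹ = [-4521045/7507499 -48644/174593; 1926864/7507499 102461/174593]
step 1: x' = x̄ + K·y = [10384924/7507499, -5957776/7507499]
step 1: P' = (I − K·H)·P̄ = [5105722/7507499 -5690399/7507499; -5690399/7507499 9453934/7507499]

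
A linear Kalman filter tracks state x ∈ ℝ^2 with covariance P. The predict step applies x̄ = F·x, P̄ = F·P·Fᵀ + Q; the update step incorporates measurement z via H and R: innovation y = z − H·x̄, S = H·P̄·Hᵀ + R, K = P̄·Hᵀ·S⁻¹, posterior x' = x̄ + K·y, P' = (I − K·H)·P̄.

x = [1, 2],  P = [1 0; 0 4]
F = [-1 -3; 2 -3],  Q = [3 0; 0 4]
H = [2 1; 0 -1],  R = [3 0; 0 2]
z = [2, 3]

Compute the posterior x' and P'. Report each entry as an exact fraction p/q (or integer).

x̄ = F·x = [-7, -4]
P̄ = F·P·Fᵀ + Q = [40 34; 34 44]
y = z − H·x̄ = [20, -1]
S = H·P̄·Hᵀ + R = [343 -112; -112 46]
K = P̄·Hᵀ·S⁻¹ = [718/1617 79/231; 16/231 -26/33]
x' = x̄ + K·y = [2488/1617, -422/231]
P' = (I − K·H)·P̄ = [1630/1617 -158/231; -158/231 52/33]

x' = [2488/1617, -422/231]
P' = [1630/1617 -158/231; -158/231 52/33]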